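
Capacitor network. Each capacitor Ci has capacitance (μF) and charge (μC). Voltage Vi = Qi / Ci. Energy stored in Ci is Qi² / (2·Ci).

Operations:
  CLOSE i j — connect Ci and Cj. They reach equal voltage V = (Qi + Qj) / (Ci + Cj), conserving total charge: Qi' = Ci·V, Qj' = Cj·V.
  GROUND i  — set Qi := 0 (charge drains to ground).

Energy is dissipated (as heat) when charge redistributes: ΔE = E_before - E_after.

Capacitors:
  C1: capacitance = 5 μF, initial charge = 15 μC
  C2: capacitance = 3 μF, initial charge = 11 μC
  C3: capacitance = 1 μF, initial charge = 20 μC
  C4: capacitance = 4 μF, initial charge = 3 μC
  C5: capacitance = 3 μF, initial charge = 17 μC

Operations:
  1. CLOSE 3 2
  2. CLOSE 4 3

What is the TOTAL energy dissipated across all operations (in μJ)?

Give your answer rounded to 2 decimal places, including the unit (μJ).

Answer: 119.64 μJ

Derivation:
Initial: C1(5μF, Q=15μC, V=3.00V), C2(3μF, Q=11μC, V=3.67V), C3(1μF, Q=20μC, V=20.00V), C4(4μF, Q=3μC, V=0.75V), C5(3μF, Q=17μC, V=5.67V)
Op 1: CLOSE 3-2: Q_total=31.00, C_total=4.00, V=7.75; Q3=7.75, Q2=23.25; dissipated=100.042
Op 2: CLOSE 4-3: Q_total=10.75, C_total=5.00, V=2.15; Q4=8.60, Q3=2.15; dissipated=19.600
Total dissipated: 119.642 μJ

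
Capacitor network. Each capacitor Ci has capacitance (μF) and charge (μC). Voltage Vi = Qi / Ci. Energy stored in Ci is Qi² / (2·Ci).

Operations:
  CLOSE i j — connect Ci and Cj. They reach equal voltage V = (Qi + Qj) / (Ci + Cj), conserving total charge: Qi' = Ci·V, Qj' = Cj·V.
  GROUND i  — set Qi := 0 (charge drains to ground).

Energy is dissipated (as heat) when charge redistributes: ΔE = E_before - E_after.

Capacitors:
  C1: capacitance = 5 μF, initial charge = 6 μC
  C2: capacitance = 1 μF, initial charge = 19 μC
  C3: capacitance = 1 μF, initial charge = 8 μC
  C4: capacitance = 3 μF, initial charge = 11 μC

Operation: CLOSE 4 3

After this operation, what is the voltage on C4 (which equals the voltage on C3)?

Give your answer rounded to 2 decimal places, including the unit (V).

Answer: 4.75 V

Derivation:
Initial: C1(5μF, Q=6μC, V=1.20V), C2(1μF, Q=19μC, V=19.00V), C3(1μF, Q=8μC, V=8.00V), C4(3μF, Q=11μC, V=3.67V)
Op 1: CLOSE 4-3: Q_total=19.00, C_total=4.00, V=4.75; Q4=14.25, Q3=4.75; dissipated=7.042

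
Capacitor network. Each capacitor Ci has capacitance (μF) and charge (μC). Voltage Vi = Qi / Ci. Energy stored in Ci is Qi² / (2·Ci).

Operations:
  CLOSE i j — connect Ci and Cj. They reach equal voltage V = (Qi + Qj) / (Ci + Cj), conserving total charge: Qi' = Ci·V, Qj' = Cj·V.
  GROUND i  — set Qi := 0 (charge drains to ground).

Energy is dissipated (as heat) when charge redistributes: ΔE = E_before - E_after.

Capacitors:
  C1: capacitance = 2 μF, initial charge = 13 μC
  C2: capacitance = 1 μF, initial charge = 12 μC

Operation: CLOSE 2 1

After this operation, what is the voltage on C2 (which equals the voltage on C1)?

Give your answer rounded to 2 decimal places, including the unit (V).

Answer: 8.33 V

Derivation:
Initial: C1(2μF, Q=13μC, V=6.50V), C2(1μF, Q=12μC, V=12.00V)
Op 1: CLOSE 2-1: Q_total=25.00, C_total=3.00, V=8.33; Q2=8.33, Q1=16.67; dissipated=10.083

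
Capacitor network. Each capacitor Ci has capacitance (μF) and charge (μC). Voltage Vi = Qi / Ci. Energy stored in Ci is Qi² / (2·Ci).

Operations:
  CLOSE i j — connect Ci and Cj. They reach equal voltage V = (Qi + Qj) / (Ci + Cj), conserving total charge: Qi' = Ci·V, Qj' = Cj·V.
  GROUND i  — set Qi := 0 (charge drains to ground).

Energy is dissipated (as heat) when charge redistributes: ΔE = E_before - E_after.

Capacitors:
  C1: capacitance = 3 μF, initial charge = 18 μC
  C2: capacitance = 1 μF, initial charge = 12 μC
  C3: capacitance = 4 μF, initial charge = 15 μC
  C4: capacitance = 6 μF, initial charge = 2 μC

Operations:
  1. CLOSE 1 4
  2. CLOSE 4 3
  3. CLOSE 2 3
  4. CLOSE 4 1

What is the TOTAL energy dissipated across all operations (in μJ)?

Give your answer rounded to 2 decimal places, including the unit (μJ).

Answer: 68.90 μJ

Derivation:
Initial: C1(3μF, Q=18μC, V=6.00V), C2(1μF, Q=12μC, V=12.00V), C3(4μF, Q=15μC, V=3.75V), C4(6μF, Q=2μC, V=0.33V)
Op 1: CLOSE 1-4: Q_total=20.00, C_total=9.00, V=2.22; Q1=6.67, Q4=13.33; dissipated=32.111
Op 2: CLOSE 4-3: Q_total=28.33, C_total=10.00, V=2.83; Q4=17.00, Q3=11.33; dissipated=2.801
Op 3: CLOSE 2-3: Q_total=23.33, C_total=5.00, V=4.67; Q2=4.67, Q3=18.67; dissipated=33.611
Op 4: CLOSE 4-1: Q_total=23.67, C_total=9.00, V=2.63; Q4=15.78, Q1=7.89; dissipated=0.373
Total dissipated: 68.897 μJ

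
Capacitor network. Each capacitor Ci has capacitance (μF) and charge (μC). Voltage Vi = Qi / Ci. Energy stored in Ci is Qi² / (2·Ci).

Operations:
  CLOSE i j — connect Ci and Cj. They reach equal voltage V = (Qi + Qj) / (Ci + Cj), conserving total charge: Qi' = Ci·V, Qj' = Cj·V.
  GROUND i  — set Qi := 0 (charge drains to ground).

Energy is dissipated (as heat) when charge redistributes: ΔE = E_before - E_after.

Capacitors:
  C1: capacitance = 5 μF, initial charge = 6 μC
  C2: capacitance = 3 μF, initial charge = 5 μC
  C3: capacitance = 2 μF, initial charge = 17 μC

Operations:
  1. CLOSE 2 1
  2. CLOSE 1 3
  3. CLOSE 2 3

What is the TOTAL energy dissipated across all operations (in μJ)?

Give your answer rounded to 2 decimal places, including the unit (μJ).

Initial: C1(5μF, Q=6μC, V=1.20V), C2(3μF, Q=5μC, V=1.67V), C3(2μF, Q=17μC, V=8.50V)
Op 1: CLOSE 2-1: Q_total=11.00, C_total=8.00, V=1.38; Q2=4.12, Q1=6.88; dissipated=0.204
Op 2: CLOSE 1-3: Q_total=23.88, C_total=7.00, V=3.41; Q1=17.05, Q3=6.82; dissipated=36.261
Op 3: CLOSE 2-3: Q_total=10.95, C_total=5.00, V=2.19; Q2=6.57, Q3=4.38; dissipated=2.486
Total dissipated: 38.952 μJ

Answer: 38.95 μJ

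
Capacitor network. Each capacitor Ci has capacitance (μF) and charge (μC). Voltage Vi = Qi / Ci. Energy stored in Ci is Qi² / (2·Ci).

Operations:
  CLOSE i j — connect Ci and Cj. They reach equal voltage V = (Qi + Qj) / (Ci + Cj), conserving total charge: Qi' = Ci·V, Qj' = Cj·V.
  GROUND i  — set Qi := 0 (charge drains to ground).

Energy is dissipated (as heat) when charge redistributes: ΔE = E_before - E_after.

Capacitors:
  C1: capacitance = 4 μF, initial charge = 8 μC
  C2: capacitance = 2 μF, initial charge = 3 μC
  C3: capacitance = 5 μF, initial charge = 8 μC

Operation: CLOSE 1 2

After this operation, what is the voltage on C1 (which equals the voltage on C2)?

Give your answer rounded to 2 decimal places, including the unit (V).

Initial: C1(4μF, Q=8μC, V=2.00V), C2(2μF, Q=3μC, V=1.50V), C3(5μF, Q=8μC, V=1.60V)
Op 1: CLOSE 1-2: Q_total=11.00, C_total=6.00, V=1.83; Q1=7.33, Q2=3.67; dissipated=0.167

Answer: 1.83 V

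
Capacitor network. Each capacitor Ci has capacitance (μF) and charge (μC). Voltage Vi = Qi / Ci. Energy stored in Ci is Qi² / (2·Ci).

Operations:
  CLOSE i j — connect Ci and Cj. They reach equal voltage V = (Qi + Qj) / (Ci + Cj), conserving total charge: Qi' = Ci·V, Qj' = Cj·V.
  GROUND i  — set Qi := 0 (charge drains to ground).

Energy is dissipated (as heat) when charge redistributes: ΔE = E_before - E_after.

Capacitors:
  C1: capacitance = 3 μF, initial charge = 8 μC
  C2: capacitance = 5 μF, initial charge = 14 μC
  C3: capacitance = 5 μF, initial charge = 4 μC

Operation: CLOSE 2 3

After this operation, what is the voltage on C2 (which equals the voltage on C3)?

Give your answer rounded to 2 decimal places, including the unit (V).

Answer: 1.80 V

Derivation:
Initial: C1(3μF, Q=8μC, V=2.67V), C2(5μF, Q=14μC, V=2.80V), C3(5μF, Q=4μC, V=0.80V)
Op 1: CLOSE 2-3: Q_total=18.00, C_total=10.00, V=1.80; Q2=9.00, Q3=9.00; dissipated=5.000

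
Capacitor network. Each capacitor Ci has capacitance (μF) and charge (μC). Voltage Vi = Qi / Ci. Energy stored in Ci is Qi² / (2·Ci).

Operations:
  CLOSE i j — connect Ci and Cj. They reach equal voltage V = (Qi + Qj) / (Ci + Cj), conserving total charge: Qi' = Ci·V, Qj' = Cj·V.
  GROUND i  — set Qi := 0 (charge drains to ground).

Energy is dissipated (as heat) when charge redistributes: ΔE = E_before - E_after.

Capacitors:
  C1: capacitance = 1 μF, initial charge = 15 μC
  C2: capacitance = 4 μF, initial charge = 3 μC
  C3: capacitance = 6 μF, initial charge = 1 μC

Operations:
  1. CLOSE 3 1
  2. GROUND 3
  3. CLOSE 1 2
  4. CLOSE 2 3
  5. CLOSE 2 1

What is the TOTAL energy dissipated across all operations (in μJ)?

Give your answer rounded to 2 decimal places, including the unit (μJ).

Initial: C1(1μF, Q=15μC, V=15.00V), C2(4μF, Q=3μC, V=0.75V), C3(6μF, Q=1μC, V=0.17V)
Op 1: CLOSE 3-1: Q_total=16.00, C_total=7.00, V=2.29; Q3=13.71, Q1=2.29; dissipated=94.298
Op 2: GROUND 3: Q3=0; energy lost=15.673
Op 3: CLOSE 1-2: Q_total=5.29, C_total=5.00, V=1.06; Q1=1.06, Q2=4.23; dissipated=0.943
Op 4: CLOSE 2-3: Q_total=4.23, C_total=10.00, V=0.42; Q2=1.69, Q3=2.54; dissipated=1.341
Op 5: CLOSE 2-1: Q_total=2.75, C_total=5.00, V=0.55; Q2=2.20, Q1=0.55; dissipated=0.161
Total dissipated: 112.416 μJ

Answer: 112.42 μJ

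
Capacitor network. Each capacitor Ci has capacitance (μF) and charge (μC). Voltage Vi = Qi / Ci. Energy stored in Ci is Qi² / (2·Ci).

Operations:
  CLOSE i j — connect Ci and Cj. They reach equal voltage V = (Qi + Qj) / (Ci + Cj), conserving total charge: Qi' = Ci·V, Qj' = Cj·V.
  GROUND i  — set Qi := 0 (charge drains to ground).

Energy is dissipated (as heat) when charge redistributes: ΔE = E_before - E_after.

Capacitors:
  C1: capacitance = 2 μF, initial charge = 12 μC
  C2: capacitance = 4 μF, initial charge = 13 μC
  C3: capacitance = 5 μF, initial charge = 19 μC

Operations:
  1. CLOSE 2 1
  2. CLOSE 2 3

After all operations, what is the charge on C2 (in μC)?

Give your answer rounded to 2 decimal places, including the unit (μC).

Answer: 15.85 μC

Derivation:
Initial: C1(2μF, Q=12μC, V=6.00V), C2(4μF, Q=13μC, V=3.25V), C3(5μF, Q=19μC, V=3.80V)
Op 1: CLOSE 2-1: Q_total=25.00, C_total=6.00, V=4.17; Q2=16.67, Q1=8.33; dissipated=5.042
Op 2: CLOSE 2-3: Q_total=35.67, C_total=9.00, V=3.96; Q2=15.85, Q3=19.81; dissipated=0.149
Final charges: Q1=8.33, Q2=15.85, Q3=19.81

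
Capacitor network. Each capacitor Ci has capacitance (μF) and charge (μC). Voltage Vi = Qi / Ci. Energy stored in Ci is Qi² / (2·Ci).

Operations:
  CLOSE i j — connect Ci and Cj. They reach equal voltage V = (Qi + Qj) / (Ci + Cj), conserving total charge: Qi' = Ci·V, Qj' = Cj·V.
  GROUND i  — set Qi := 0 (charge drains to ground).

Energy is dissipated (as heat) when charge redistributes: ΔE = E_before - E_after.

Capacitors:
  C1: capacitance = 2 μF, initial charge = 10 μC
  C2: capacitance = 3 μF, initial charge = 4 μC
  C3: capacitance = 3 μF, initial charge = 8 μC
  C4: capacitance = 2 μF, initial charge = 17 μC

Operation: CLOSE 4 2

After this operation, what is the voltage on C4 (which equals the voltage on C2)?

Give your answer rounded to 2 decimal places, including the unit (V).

Answer: 4.20 V

Derivation:
Initial: C1(2μF, Q=10μC, V=5.00V), C2(3μF, Q=4μC, V=1.33V), C3(3μF, Q=8μC, V=2.67V), C4(2μF, Q=17μC, V=8.50V)
Op 1: CLOSE 4-2: Q_total=21.00, C_total=5.00, V=4.20; Q4=8.40, Q2=12.60; dissipated=30.817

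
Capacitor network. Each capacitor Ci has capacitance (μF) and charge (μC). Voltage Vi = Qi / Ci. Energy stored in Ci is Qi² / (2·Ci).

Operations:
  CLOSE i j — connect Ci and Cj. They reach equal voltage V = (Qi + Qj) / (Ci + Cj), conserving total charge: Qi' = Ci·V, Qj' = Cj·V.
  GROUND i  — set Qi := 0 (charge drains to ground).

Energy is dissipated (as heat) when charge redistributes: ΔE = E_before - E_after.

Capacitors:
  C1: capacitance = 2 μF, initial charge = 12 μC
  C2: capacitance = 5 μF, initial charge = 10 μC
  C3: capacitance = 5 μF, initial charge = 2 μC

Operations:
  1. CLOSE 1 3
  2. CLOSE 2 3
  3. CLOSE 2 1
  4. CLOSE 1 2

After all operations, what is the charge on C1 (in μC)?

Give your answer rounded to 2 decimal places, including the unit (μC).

Answer: 4.00 μC

Derivation:
Initial: C1(2μF, Q=12μC, V=6.00V), C2(5μF, Q=10μC, V=2.00V), C3(5μF, Q=2μC, V=0.40V)
Op 1: CLOSE 1-3: Q_total=14.00, C_total=7.00, V=2.00; Q1=4.00, Q3=10.00; dissipated=22.400
Op 2: CLOSE 2-3: Q_total=20.00, C_total=10.00, V=2.00; Q2=10.00, Q3=10.00; dissipated=0.000
Op 3: CLOSE 2-1: Q_total=14.00, C_total=7.00, V=2.00; Q2=10.00, Q1=4.00; dissipated=0.000
Op 4: CLOSE 1-2: Q_total=14.00, C_total=7.00, V=2.00; Q1=4.00, Q2=10.00; dissipated=0.000
Final charges: Q1=4.00, Q2=10.00, Q3=10.00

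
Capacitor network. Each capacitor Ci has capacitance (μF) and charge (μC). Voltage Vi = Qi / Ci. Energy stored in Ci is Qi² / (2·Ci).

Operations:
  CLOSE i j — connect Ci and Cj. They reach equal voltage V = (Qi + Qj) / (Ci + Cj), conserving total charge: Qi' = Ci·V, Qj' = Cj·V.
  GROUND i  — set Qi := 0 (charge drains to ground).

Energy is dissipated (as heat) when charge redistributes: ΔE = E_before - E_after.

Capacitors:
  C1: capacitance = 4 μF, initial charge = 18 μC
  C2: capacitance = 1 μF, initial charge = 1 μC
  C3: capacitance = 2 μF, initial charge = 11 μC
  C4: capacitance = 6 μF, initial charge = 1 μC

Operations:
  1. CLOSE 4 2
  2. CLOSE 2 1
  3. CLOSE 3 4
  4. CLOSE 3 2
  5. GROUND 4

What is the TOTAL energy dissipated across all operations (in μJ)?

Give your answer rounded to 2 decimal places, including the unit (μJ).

Initial: C1(4μF, Q=18μC, V=4.50V), C2(1μF, Q=1μC, V=1.00V), C3(2μF, Q=11μC, V=5.50V), C4(6μF, Q=1μC, V=0.17V)
Op 1: CLOSE 4-2: Q_total=2.00, C_total=7.00, V=0.29; Q4=1.71, Q2=0.29; dissipated=0.298
Op 2: CLOSE 2-1: Q_total=18.29, C_total=5.00, V=3.66; Q2=3.66, Q1=14.63; dissipated=7.104
Op 3: CLOSE 3-4: Q_total=12.71, C_total=8.00, V=1.59; Q3=3.18, Q4=9.54; dissipated=20.392
Op 4: CLOSE 3-2: Q_total=6.84, C_total=3.00, V=2.28; Q3=4.56, Q2=2.28; dissipated=1.425
Op 5: GROUND 4: Q4=0; energy lost=7.577
Total dissipated: 36.796 μJ

Answer: 36.80 μJ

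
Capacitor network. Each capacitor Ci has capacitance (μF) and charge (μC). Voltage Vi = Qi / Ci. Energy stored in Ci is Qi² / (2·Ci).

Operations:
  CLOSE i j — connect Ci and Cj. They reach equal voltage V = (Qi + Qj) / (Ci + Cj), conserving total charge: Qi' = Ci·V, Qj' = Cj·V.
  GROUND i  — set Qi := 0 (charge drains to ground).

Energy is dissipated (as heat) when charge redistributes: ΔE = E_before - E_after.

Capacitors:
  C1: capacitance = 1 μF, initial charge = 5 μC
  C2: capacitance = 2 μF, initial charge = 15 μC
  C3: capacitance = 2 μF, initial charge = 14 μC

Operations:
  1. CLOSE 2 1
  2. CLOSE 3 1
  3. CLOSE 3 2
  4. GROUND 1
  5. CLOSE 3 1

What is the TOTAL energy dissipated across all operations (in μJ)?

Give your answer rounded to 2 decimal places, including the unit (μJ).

Initial: C1(1μF, Q=5μC, V=5.00V), C2(2μF, Q=15μC, V=7.50V), C3(2μF, Q=14μC, V=7.00V)
Op 1: CLOSE 2-1: Q_total=20.00, C_total=3.00, V=6.67; Q2=13.33, Q1=6.67; dissipated=2.083
Op 2: CLOSE 3-1: Q_total=20.67, C_total=3.00, V=6.89; Q3=13.78, Q1=6.89; dissipated=0.037
Op 3: CLOSE 3-2: Q_total=27.11, C_total=4.00, V=6.78; Q3=13.56, Q2=13.56; dissipated=0.025
Op 4: GROUND 1: Q1=0; energy lost=23.728
Op 5: CLOSE 3-1: Q_total=13.56, C_total=3.00, V=4.52; Q3=9.04, Q1=4.52; dissipated=15.313
Total dissipated: 41.186 μJ

Answer: 41.19 μJ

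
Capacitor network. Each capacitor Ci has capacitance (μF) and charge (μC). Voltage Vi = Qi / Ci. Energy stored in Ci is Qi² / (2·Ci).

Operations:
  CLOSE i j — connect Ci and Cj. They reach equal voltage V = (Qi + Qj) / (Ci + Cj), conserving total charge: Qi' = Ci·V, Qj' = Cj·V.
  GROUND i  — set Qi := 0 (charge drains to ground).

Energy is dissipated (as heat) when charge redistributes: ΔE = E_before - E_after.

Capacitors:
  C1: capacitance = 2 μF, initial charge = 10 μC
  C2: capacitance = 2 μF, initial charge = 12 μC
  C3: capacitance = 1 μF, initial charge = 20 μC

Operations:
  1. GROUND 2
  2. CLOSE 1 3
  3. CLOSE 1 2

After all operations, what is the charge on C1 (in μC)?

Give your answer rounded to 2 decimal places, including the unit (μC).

Answer: 10.00 μC

Derivation:
Initial: C1(2μF, Q=10μC, V=5.00V), C2(2μF, Q=12μC, V=6.00V), C3(1μF, Q=20μC, V=20.00V)
Op 1: GROUND 2: Q2=0; energy lost=36.000
Op 2: CLOSE 1-3: Q_total=30.00, C_total=3.00, V=10.00; Q1=20.00, Q3=10.00; dissipated=75.000
Op 3: CLOSE 1-2: Q_total=20.00, C_total=4.00, V=5.00; Q1=10.00, Q2=10.00; dissipated=50.000
Final charges: Q1=10.00, Q2=10.00, Q3=10.00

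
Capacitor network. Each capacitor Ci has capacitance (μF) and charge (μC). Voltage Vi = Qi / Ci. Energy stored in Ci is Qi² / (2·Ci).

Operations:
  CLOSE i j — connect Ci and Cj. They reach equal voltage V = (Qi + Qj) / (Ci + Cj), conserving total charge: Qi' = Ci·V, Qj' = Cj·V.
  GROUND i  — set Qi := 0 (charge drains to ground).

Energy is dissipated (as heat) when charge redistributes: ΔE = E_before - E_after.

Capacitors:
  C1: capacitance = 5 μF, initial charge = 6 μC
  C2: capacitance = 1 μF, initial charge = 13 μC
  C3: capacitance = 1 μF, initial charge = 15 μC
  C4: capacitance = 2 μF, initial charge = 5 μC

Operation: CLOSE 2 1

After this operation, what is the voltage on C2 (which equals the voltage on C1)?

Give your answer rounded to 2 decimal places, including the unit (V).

Answer: 3.17 V

Derivation:
Initial: C1(5μF, Q=6μC, V=1.20V), C2(1μF, Q=13μC, V=13.00V), C3(1μF, Q=15μC, V=15.00V), C4(2μF, Q=5μC, V=2.50V)
Op 1: CLOSE 2-1: Q_total=19.00, C_total=6.00, V=3.17; Q2=3.17, Q1=15.83; dissipated=58.017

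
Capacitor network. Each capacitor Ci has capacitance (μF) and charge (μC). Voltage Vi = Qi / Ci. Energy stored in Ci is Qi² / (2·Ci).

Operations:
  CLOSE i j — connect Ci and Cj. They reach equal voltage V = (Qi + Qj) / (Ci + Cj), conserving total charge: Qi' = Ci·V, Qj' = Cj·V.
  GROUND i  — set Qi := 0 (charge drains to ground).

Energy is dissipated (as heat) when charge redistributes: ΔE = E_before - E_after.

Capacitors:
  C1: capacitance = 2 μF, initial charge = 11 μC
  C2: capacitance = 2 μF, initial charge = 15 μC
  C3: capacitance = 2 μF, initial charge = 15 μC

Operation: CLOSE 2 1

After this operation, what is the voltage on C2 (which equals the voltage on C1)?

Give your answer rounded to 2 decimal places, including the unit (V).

Answer: 6.50 V

Derivation:
Initial: C1(2μF, Q=11μC, V=5.50V), C2(2μF, Q=15μC, V=7.50V), C3(2μF, Q=15μC, V=7.50V)
Op 1: CLOSE 2-1: Q_total=26.00, C_total=4.00, V=6.50; Q2=13.00, Q1=13.00; dissipated=2.000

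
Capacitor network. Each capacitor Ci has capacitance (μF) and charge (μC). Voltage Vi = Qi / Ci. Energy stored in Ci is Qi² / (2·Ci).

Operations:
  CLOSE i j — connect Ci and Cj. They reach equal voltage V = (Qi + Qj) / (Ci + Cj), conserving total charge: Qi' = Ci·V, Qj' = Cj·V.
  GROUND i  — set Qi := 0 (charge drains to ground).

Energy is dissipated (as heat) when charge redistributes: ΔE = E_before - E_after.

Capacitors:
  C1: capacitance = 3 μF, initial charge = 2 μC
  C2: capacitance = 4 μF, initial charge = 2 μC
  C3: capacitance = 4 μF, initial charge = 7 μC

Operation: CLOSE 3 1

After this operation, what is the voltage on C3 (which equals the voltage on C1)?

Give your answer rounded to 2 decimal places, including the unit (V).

Initial: C1(3μF, Q=2μC, V=0.67V), C2(4μF, Q=2μC, V=0.50V), C3(4μF, Q=7μC, V=1.75V)
Op 1: CLOSE 3-1: Q_total=9.00, C_total=7.00, V=1.29; Q3=5.14, Q1=3.86; dissipated=1.006

Answer: 1.29 V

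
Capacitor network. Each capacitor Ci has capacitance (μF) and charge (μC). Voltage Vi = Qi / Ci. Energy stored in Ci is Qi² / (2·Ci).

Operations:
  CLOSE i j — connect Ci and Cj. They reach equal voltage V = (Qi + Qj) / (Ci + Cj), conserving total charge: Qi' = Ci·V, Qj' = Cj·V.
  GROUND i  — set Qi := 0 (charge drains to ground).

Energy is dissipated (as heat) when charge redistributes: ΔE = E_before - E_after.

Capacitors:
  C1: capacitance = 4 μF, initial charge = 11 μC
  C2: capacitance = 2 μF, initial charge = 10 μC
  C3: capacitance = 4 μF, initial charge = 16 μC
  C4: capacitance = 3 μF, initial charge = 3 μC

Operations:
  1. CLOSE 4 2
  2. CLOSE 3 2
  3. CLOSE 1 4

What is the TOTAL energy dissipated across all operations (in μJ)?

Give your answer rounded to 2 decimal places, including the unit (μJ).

Answer: 10.93 μJ

Derivation:
Initial: C1(4μF, Q=11μC, V=2.75V), C2(2μF, Q=10μC, V=5.00V), C3(4μF, Q=16μC, V=4.00V), C4(3μF, Q=3μC, V=1.00V)
Op 1: CLOSE 4-2: Q_total=13.00, C_total=5.00, V=2.60; Q4=7.80, Q2=5.20; dissipated=9.600
Op 2: CLOSE 3-2: Q_total=21.20, C_total=6.00, V=3.53; Q3=14.13, Q2=7.07; dissipated=1.307
Op 3: CLOSE 1-4: Q_total=18.80, C_total=7.00, V=2.69; Q1=10.74, Q4=8.06; dissipated=0.019
Total dissipated: 10.926 μJ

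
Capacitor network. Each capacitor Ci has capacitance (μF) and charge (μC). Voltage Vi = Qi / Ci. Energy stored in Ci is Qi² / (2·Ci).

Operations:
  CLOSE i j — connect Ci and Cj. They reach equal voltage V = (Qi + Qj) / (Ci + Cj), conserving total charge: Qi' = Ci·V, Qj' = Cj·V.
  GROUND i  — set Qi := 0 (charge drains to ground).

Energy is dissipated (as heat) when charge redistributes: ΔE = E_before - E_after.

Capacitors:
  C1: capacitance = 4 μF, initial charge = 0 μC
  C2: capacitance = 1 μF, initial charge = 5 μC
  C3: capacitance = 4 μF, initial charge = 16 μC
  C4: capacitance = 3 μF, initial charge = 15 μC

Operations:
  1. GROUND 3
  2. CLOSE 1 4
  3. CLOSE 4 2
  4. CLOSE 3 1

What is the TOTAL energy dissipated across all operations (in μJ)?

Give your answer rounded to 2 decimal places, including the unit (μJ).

Answer: 61.08 μJ

Derivation:
Initial: C1(4μF, Q=0μC, V=0.00V), C2(1μF, Q=5μC, V=5.00V), C3(4μF, Q=16μC, V=4.00V), C4(3μF, Q=15μC, V=5.00V)
Op 1: GROUND 3: Q3=0; energy lost=32.000
Op 2: CLOSE 1-4: Q_total=15.00, C_total=7.00, V=2.14; Q1=8.57, Q4=6.43; dissipated=21.429
Op 3: CLOSE 4-2: Q_total=11.43, C_total=4.00, V=2.86; Q4=8.57, Q2=2.86; dissipated=3.061
Op 4: CLOSE 3-1: Q_total=8.57, C_total=8.00, V=1.07; Q3=4.29, Q1=4.29; dissipated=4.592
Total dissipated: 61.082 μJ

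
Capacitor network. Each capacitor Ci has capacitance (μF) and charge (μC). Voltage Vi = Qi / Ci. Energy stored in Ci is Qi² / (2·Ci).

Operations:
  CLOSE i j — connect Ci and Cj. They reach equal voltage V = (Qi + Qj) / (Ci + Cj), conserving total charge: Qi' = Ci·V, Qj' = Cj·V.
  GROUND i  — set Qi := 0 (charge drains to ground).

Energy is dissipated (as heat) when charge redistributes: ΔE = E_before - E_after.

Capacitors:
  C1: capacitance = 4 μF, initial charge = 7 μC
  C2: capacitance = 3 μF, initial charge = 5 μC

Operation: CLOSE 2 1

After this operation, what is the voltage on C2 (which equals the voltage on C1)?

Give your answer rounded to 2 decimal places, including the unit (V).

Answer: 1.71 V

Derivation:
Initial: C1(4μF, Q=7μC, V=1.75V), C2(3μF, Q=5μC, V=1.67V)
Op 1: CLOSE 2-1: Q_total=12.00, C_total=7.00, V=1.71; Q2=5.14, Q1=6.86; dissipated=0.006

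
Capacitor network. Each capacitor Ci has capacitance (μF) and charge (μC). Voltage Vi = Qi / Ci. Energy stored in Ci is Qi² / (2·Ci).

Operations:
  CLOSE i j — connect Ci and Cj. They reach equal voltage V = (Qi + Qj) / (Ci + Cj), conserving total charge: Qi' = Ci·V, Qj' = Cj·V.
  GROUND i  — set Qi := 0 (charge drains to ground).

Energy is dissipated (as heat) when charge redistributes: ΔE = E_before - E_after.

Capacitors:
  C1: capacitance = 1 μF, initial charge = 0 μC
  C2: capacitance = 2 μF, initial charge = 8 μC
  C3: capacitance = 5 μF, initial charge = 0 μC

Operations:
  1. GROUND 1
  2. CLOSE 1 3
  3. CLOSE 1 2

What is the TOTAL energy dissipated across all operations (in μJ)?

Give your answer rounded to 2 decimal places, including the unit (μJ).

Answer: 5.33 μJ

Derivation:
Initial: C1(1μF, Q=0μC, V=0.00V), C2(2μF, Q=8μC, V=4.00V), C3(5μF, Q=0μC, V=0.00V)
Op 1: GROUND 1: Q1=0; energy lost=0.000
Op 2: CLOSE 1-3: Q_total=0.00, C_total=6.00, V=0.00; Q1=0.00, Q3=0.00; dissipated=0.000
Op 3: CLOSE 1-2: Q_total=8.00, C_total=3.00, V=2.67; Q1=2.67, Q2=5.33; dissipated=5.333
Total dissipated: 5.333 μJ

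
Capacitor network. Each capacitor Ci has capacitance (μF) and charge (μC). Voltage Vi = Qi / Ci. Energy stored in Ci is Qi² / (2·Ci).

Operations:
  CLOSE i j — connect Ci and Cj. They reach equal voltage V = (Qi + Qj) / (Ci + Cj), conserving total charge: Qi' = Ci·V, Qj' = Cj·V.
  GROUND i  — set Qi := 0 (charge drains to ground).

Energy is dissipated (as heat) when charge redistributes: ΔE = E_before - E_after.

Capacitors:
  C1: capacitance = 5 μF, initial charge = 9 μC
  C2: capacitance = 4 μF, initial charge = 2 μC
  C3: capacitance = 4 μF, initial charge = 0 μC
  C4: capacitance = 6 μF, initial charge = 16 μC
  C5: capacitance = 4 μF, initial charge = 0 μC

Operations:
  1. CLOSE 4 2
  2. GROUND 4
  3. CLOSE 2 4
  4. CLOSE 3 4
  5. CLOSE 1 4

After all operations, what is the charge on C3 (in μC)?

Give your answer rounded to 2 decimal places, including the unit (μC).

Initial: C1(5μF, Q=9μC, V=1.80V), C2(4μF, Q=2μC, V=0.50V), C3(4μF, Q=0μC, V=0.00V), C4(6μF, Q=16μC, V=2.67V), C5(4μF, Q=0μC, V=0.00V)
Op 1: CLOSE 4-2: Q_total=18.00, C_total=10.00, V=1.80; Q4=10.80, Q2=7.20; dissipated=5.633
Op 2: GROUND 4: Q4=0; energy lost=9.720
Op 3: CLOSE 2-4: Q_total=7.20, C_total=10.00, V=0.72; Q2=2.88, Q4=4.32; dissipated=3.888
Op 4: CLOSE 3-4: Q_total=4.32, C_total=10.00, V=0.43; Q3=1.73, Q4=2.59; dissipated=0.622
Op 5: CLOSE 1-4: Q_total=11.59, C_total=11.00, V=1.05; Q1=5.27, Q4=6.32; dissipated=2.552
Final charges: Q1=5.27, Q2=2.88, Q3=1.73, Q4=6.32, Q5=0.00

Answer: 1.73 μC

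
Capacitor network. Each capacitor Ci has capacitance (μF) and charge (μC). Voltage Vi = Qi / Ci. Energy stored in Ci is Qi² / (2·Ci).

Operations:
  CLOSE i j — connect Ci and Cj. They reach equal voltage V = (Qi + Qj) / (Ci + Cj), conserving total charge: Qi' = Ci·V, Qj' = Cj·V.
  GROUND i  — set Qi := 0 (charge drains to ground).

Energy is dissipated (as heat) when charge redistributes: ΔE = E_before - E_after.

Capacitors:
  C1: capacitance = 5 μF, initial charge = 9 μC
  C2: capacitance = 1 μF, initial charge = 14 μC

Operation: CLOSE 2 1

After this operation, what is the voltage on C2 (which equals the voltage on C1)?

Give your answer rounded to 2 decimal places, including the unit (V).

Initial: C1(5μF, Q=9μC, V=1.80V), C2(1μF, Q=14μC, V=14.00V)
Op 1: CLOSE 2-1: Q_total=23.00, C_total=6.00, V=3.83; Q2=3.83, Q1=19.17; dissipated=62.017

Answer: 3.83 V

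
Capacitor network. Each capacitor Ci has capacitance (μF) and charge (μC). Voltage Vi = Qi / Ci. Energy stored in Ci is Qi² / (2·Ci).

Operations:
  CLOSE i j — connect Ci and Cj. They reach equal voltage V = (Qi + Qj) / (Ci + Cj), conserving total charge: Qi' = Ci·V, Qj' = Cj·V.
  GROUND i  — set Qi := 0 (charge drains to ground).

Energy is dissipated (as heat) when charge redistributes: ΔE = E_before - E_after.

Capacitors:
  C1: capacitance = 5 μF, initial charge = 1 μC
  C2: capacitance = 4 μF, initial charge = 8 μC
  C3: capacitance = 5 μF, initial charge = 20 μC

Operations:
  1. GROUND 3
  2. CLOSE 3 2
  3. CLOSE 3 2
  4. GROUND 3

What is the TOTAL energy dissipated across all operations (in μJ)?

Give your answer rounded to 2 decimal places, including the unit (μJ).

Initial: C1(5μF, Q=1μC, V=0.20V), C2(4μF, Q=8μC, V=2.00V), C3(5μF, Q=20μC, V=4.00V)
Op 1: GROUND 3: Q3=0; energy lost=40.000
Op 2: CLOSE 3-2: Q_total=8.00, C_total=9.00, V=0.89; Q3=4.44, Q2=3.56; dissipated=4.444
Op 3: CLOSE 3-2: Q_total=8.00, C_total=9.00, V=0.89; Q3=4.44, Q2=3.56; dissipated=0.000
Op 4: GROUND 3: Q3=0; energy lost=1.975
Total dissipated: 46.420 μJ

Answer: 46.42 μJ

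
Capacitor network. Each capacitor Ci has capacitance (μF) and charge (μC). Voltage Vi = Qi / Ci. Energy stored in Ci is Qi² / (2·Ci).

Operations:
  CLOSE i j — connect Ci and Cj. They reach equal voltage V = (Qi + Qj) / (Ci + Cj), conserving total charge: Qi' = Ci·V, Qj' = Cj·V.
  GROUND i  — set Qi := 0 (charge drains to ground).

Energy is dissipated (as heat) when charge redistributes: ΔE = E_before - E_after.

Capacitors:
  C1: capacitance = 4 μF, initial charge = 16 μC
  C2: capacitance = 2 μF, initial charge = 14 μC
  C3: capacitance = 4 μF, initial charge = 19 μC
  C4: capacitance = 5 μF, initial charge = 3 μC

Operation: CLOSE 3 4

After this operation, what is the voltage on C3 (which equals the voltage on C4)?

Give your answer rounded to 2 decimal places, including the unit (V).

Answer: 2.44 V

Derivation:
Initial: C1(4μF, Q=16μC, V=4.00V), C2(2μF, Q=14μC, V=7.00V), C3(4μF, Q=19μC, V=4.75V), C4(5μF, Q=3μC, V=0.60V)
Op 1: CLOSE 3-4: Q_total=22.00, C_total=9.00, V=2.44; Q3=9.78, Q4=12.22; dissipated=19.136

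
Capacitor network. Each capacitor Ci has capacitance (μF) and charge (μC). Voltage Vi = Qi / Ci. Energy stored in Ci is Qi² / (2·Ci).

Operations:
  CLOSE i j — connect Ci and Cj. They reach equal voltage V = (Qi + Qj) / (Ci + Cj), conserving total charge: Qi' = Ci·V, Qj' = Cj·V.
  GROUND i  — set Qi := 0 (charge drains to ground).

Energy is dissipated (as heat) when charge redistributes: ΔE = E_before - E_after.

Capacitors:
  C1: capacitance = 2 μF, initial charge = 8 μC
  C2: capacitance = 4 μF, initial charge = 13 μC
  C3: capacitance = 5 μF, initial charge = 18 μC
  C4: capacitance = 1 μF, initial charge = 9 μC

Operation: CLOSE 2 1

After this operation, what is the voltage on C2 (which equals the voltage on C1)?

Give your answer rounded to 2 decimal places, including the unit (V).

Answer: 3.50 V

Derivation:
Initial: C1(2μF, Q=8μC, V=4.00V), C2(4μF, Q=13μC, V=3.25V), C3(5μF, Q=18μC, V=3.60V), C4(1μF, Q=9μC, V=9.00V)
Op 1: CLOSE 2-1: Q_total=21.00, C_total=6.00, V=3.50; Q2=14.00, Q1=7.00; dissipated=0.375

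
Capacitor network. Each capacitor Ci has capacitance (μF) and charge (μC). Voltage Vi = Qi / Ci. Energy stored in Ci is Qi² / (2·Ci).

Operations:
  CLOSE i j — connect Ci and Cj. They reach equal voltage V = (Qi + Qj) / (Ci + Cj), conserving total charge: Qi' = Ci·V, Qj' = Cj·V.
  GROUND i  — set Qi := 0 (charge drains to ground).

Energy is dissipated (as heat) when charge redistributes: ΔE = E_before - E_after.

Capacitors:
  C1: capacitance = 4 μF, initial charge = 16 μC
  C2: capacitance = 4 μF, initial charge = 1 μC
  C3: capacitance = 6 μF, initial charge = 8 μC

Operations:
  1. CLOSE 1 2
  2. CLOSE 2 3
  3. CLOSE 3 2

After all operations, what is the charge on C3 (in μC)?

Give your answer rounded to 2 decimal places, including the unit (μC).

Answer: 9.90 μC

Derivation:
Initial: C1(4μF, Q=16μC, V=4.00V), C2(4μF, Q=1μC, V=0.25V), C3(6μF, Q=8μC, V=1.33V)
Op 1: CLOSE 1-2: Q_total=17.00, C_total=8.00, V=2.12; Q1=8.50, Q2=8.50; dissipated=14.062
Op 2: CLOSE 2-3: Q_total=16.50, C_total=10.00, V=1.65; Q2=6.60, Q3=9.90; dissipated=0.752
Op 3: CLOSE 3-2: Q_total=16.50, C_total=10.00, V=1.65; Q3=9.90, Q2=6.60; dissipated=0.000
Final charges: Q1=8.50, Q2=6.60, Q3=9.90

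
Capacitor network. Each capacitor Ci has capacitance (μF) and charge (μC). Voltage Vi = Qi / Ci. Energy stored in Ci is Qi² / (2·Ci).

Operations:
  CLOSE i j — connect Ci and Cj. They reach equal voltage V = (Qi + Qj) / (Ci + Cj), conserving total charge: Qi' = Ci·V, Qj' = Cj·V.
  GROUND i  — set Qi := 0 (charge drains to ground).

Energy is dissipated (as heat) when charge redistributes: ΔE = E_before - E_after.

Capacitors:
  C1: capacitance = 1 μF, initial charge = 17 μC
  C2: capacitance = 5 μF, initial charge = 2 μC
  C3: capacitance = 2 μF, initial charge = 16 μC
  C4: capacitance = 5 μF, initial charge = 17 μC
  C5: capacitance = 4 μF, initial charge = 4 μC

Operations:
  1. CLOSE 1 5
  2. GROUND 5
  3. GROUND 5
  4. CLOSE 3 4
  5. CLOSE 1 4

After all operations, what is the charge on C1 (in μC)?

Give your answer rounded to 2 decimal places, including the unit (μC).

Answer: 4.63 μC

Derivation:
Initial: C1(1μF, Q=17μC, V=17.00V), C2(5μF, Q=2μC, V=0.40V), C3(2μF, Q=16μC, V=8.00V), C4(5μF, Q=17μC, V=3.40V), C5(4μF, Q=4μC, V=1.00V)
Op 1: CLOSE 1-5: Q_total=21.00, C_total=5.00, V=4.20; Q1=4.20, Q5=16.80; dissipated=102.400
Op 2: GROUND 5: Q5=0; energy lost=35.280
Op 3: GROUND 5: Q5=0; energy lost=0.000
Op 4: CLOSE 3-4: Q_total=33.00, C_total=7.00, V=4.71; Q3=9.43, Q4=23.57; dissipated=15.114
Op 5: CLOSE 1-4: Q_total=27.77, C_total=6.00, V=4.63; Q1=4.63, Q4=23.14; dissipated=0.110
Final charges: Q1=4.63, Q2=2.00, Q3=9.43, Q4=23.14, Q5=0.00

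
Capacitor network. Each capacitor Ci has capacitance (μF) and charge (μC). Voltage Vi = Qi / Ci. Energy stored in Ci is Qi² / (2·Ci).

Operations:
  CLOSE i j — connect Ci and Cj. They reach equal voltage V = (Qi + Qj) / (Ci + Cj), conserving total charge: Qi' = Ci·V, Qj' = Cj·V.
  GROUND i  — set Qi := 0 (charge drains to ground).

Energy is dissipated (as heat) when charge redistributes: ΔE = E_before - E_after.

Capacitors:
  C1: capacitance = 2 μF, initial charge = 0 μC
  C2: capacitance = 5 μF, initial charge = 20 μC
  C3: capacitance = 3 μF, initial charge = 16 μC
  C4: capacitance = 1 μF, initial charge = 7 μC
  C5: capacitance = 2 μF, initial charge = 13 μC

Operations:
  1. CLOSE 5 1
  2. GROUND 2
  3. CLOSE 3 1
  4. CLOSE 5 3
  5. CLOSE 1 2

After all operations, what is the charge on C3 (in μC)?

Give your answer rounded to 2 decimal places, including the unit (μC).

Answer: 12.00 μC

Derivation:
Initial: C1(2μF, Q=0μC, V=0.00V), C2(5μF, Q=20μC, V=4.00V), C3(3μF, Q=16μC, V=5.33V), C4(1μF, Q=7μC, V=7.00V), C5(2μF, Q=13μC, V=6.50V)
Op 1: CLOSE 5-1: Q_total=13.00, C_total=4.00, V=3.25; Q5=6.50, Q1=6.50; dissipated=21.125
Op 2: GROUND 2: Q2=0; energy lost=40.000
Op 3: CLOSE 3-1: Q_total=22.50, C_total=5.00, V=4.50; Q3=13.50, Q1=9.00; dissipated=2.604
Op 4: CLOSE 5-3: Q_total=20.00, C_total=5.00, V=4.00; Q5=8.00, Q3=12.00; dissipated=0.938
Op 5: CLOSE 1-2: Q_total=9.00, C_total=7.00, V=1.29; Q1=2.57, Q2=6.43; dissipated=14.464
Final charges: Q1=2.57, Q2=6.43, Q3=12.00, Q4=7.00, Q5=8.00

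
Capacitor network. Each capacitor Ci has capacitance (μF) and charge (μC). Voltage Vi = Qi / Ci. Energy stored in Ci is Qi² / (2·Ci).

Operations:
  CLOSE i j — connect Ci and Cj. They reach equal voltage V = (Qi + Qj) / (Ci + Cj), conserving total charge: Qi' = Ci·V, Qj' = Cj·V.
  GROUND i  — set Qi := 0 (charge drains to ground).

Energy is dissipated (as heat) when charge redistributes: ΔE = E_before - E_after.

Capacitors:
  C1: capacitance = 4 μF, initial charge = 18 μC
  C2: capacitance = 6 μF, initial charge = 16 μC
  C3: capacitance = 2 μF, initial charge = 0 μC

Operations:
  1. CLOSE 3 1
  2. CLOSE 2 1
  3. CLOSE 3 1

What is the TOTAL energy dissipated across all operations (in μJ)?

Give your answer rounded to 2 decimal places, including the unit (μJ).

Answer: 13.66 μJ

Derivation:
Initial: C1(4μF, Q=18μC, V=4.50V), C2(6μF, Q=16μC, V=2.67V), C3(2μF, Q=0μC, V=0.00V)
Op 1: CLOSE 3-1: Q_total=18.00, C_total=6.00, V=3.00; Q3=6.00, Q1=12.00; dissipated=13.500
Op 2: CLOSE 2-1: Q_total=28.00, C_total=10.00, V=2.80; Q2=16.80, Q1=11.20; dissipated=0.133
Op 3: CLOSE 3-1: Q_total=17.20, C_total=6.00, V=2.87; Q3=5.73, Q1=11.47; dissipated=0.027
Total dissipated: 13.660 μJ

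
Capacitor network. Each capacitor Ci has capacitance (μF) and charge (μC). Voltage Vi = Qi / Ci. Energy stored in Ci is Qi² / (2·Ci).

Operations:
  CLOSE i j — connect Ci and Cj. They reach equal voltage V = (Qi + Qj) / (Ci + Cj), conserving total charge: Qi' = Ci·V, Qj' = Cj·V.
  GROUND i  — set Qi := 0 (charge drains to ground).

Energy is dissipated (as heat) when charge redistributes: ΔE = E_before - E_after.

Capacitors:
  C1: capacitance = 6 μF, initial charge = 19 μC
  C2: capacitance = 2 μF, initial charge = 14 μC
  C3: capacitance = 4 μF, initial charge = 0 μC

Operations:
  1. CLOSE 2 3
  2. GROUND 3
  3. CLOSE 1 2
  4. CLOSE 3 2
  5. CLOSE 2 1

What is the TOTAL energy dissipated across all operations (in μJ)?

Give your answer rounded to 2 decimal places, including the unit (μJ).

Initial: C1(6μF, Q=19μC, V=3.17V), C2(2μF, Q=14μC, V=7.00V), C3(4μF, Q=0μC, V=0.00V)
Op 1: CLOSE 2-3: Q_total=14.00, C_total=6.00, V=2.33; Q2=4.67, Q3=9.33; dissipated=32.667
Op 2: GROUND 3: Q3=0; energy lost=10.889
Op 3: CLOSE 1-2: Q_total=23.67, C_total=8.00, V=2.96; Q1=17.75, Q2=5.92; dissipated=0.521
Op 4: CLOSE 3-2: Q_total=5.92, C_total=6.00, V=0.99; Q3=3.94, Q2=1.97; dissipated=5.834
Op 5: CLOSE 2-1: Q_total=19.72, C_total=8.00, V=2.47; Q2=4.93, Q1=14.79; dissipated=2.917
Total dissipated: 52.828 μJ

Answer: 52.83 μJ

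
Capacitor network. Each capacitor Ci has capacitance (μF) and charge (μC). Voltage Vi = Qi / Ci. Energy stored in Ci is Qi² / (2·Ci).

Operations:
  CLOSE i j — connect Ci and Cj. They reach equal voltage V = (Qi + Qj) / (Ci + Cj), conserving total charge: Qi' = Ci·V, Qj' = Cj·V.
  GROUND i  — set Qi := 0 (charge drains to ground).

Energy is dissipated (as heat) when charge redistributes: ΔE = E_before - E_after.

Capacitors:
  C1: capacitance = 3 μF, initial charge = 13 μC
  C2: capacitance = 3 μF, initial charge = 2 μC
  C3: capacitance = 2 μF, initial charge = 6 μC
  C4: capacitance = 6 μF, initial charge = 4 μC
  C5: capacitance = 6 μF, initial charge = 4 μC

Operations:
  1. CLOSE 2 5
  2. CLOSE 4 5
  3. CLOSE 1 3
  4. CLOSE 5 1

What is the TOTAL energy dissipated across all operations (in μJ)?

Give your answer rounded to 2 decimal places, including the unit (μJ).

Answer: 10.88 μJ

Derivation:
Initial: C1(3μF, Q=13μC, V=4.33V), C2(3μF, Q=2μC, V=0.67V), C3(2μF, Q=6μC, V=3.00V), C4(6μF, Q=4μC, V=0.67V), C5(6μF, Q=4μC, V=0.67V)
Op 1: CLOSE 2-5: Q_total=6.00, C_total=9.00, V=0.67; Q2=2.00, Q5=4.00; dissipated=0.000
Op 2: CLOSE 4-5: Q_total=8.00, C_total=12.00, V=0.67; Q4=4.00, Q5=4.00; dissipated=0.000
Op 3: CLOSE 1-3: Q_total=19.00, C_total=5.00, V=3.80; Q1=11.40, Q3=7.60; dissipated=1.067
Op 4: CLOSE 5-1: Q_total=15.40, C_total=9.00, V=1.71; Q5=10.27, Q1=5.13; dissipated=9.818
Total dissipated: 10.884 μJ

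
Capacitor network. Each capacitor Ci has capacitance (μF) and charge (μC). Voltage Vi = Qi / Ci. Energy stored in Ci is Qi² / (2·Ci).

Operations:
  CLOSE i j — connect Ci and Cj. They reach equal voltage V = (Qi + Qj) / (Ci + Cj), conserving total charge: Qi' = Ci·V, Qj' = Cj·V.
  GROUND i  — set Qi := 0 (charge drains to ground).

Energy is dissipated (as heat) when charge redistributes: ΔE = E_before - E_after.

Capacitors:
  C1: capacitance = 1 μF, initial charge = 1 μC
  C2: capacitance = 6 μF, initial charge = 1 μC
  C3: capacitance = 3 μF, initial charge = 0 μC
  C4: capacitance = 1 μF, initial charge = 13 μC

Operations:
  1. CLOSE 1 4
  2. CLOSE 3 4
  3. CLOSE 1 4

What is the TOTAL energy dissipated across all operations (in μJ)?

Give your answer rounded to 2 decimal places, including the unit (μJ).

Initial: C1(1μF, Q=1μC, V=1.00V), C2(6μF, Q=1μC, V=0.17V), C3(3μF, Q=0μC, V=0.00V), C4(1μF, Q=13μC, V=13.00V)
Op 1: CLOSE 1-4: Q_total=14.00, C_total=2.00, V=7.00; Q1=7.00, Q4=7.00; dissipated=36.000
Op 2: CLOSE 3-4: Q_total=7.00, C_total=4.00, V=1.75; Q3=5.25, Q4=1.75; dissipated=18.375
Op 3: CLOSE 1-4: Q_total=8.75, C_total=2.00, V=4.38; Q1=4.38, Q4=4.38; dissipated=6.891
Total dissipated: 61.266 μJ

Answer: 61.27 μJ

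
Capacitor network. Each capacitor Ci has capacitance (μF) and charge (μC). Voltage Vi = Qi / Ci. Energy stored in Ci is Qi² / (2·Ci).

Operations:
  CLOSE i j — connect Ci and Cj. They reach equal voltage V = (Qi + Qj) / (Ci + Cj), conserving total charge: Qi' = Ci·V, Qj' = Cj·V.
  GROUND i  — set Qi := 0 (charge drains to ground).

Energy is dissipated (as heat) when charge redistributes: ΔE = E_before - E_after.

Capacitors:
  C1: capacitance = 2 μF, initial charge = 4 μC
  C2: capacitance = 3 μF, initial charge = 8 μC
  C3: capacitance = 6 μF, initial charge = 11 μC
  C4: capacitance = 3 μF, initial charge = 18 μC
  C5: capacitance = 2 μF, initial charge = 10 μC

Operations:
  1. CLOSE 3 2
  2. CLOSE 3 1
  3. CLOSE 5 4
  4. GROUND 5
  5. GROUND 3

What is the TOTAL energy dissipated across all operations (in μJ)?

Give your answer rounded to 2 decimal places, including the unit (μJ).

Answer: 45.68 μJ

Derivation:
Initial: C1(2μF, Q=4μC, V=2.00V), C2(3μF, Q=8μC, V=2.67V), C3(6μF, Q=11μC, V=1.83V), C4(3μF, Q=18μC, V=6.00V), C5(2μF, Q=10μC, V=5.00V)
Op 1: CLOSE 3-2: Q_total=19.00, C_total=9.00, V=2.11; Q3=12.67, Q2=6.33; dissipated=0.694
Op 2: CLOSE 3-1: Q_total=16.67, C_total=8.00, V=2.08; Q3=12.50, Q1=4.17; dissipated=0.009
Op 3: CLOSE 5-4: Q_total=28.00, C_total=5.00, V=5.60; Q5=11.20, Q4=16.80; dissipated=0.600
Op 4: GROUND 5: Q5=0; energy lost=31.360
Op 5: GROUND 3: Q3=0; energy lost=13.021
Total dissipated: 45.685 μJ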